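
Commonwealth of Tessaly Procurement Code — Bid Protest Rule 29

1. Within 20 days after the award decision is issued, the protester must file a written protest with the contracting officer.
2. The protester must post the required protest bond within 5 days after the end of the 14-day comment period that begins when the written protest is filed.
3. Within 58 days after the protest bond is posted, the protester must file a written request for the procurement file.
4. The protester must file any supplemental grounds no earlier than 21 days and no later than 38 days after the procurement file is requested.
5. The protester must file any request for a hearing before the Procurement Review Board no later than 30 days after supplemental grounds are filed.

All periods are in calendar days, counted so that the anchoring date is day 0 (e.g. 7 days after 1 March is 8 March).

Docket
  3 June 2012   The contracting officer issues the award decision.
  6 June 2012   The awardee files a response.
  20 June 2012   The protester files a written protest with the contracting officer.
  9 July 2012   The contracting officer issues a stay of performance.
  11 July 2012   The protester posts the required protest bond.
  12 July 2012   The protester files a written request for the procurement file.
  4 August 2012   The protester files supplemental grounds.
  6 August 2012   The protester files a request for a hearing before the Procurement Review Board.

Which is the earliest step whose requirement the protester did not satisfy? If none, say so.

Step 2

Step 1 — counting 20 days from 3 June 2012 (when the award decision is issued) gives a deadline of 23 June 2012; done 20 June 2012 — timely.
Step 2 — counting 5 days from 4 July 2012 (end of the 14-day comment period, which began when the written protest is filed on 20 June 2012) gives a deadline of 9 July 2012; done 11 July 2012 — 2 days late.
No need to go further; step 2 was not satisfied.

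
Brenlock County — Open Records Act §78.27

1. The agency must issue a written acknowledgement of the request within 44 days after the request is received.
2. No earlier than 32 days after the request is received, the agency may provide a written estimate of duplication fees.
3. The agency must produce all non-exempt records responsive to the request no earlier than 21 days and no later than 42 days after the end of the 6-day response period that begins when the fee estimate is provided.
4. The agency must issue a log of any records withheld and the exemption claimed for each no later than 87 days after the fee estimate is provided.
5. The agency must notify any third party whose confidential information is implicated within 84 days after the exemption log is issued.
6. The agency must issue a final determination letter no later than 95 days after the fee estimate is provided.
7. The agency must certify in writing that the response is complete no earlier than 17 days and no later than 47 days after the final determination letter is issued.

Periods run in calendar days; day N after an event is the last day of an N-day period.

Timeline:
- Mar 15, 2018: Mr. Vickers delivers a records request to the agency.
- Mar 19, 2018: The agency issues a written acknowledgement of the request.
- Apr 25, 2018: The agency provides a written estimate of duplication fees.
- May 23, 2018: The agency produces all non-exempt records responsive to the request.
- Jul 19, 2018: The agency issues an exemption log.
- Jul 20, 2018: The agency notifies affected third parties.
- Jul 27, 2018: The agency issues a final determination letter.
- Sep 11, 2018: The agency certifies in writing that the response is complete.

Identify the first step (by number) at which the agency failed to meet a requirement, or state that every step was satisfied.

(1) due by Mar 15, 2018 + 44 days = Apr 28, 2018; done Mar 19, 2018 — timely.
(2) permitted from Mar 15, 2018 + 32 days = Apr 16, 2018 onward; done Apr 25, 2018, after the minimum wait.
(3) the permitted window runs from May 1, 2018 + 21 = May 22, 2018 to May 1, 2018 + 42 = Jun 12, 2018; done May 23, 2018, which is between those dates.
(4) due by Apr 25, 2018 + 87 days = Jul 21, 2018; Jul 19, 2018 is within that limit.
(5) due by Jul 19, 2018 + 84 days = Oct 11, 2018; Jul 20, 2018 is within that limit.
(6) due by Apr 25, 2018 + 95 days = Jul 29, 2018; Jul 27, 2018 is within that limit.
(7) the permitted window runs from Jul 27, 2018 + 17 = Aug 13, 2018 to Jul 27, 2018 + 47 = Sep 12, 2018; Sep 11, 2018 falls inside that range.

None — every step was satisfied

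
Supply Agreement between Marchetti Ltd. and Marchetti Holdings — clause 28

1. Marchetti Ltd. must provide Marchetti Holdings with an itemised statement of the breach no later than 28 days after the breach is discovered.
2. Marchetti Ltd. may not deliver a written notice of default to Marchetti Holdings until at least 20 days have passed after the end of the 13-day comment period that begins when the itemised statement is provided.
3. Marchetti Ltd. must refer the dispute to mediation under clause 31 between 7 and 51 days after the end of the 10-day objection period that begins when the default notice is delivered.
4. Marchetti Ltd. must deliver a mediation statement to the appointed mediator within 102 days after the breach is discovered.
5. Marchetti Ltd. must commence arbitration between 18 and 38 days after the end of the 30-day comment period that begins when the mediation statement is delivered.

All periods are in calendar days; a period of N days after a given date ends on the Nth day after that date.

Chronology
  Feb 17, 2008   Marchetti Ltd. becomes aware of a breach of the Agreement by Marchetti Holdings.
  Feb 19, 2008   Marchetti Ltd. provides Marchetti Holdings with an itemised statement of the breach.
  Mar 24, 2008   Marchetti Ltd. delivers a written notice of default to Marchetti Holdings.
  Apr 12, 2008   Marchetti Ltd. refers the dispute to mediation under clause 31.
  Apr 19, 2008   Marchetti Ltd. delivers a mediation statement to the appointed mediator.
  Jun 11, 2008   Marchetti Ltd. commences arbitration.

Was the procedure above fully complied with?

Step 1: 28 days after Feb 17, 2008 (when the breach is discovered) is Mar 16, 2008; completed Feb 19, 2008, before the deadline.
Step 2: the earliest permitted date is 20 days after Mar 3, 2008 (end of the 13-day comment period, which began when the itemised statement is provided on Feb 19, 2008), i.e. Mar 23, 2008; Mar 24, 2008 is on or after that date.
Step 3: the window is 7–51 days after Apr 3, 2008 (end of the 10-day objection period, which began when the default notice is delivered on Mar 24, 2008), so Apr 10, 2008 through May 24, 2008; Apr 12, 2008 falls inside that range.
Step 4: 102 days after Feb 17, 2008 (when the breach is discovered) is May 29, 2008; Apr 19, 2008 is within that limit.
Step 5: the window is 18–38 days after May 19, 2008 (end of the 30-day comment period, which began when the mediation statement is delivered on Apr 19, 2008), so Jun 6, 2008 through Jun 26, 2008; done Jun 11, 2008 — within the window.

Yes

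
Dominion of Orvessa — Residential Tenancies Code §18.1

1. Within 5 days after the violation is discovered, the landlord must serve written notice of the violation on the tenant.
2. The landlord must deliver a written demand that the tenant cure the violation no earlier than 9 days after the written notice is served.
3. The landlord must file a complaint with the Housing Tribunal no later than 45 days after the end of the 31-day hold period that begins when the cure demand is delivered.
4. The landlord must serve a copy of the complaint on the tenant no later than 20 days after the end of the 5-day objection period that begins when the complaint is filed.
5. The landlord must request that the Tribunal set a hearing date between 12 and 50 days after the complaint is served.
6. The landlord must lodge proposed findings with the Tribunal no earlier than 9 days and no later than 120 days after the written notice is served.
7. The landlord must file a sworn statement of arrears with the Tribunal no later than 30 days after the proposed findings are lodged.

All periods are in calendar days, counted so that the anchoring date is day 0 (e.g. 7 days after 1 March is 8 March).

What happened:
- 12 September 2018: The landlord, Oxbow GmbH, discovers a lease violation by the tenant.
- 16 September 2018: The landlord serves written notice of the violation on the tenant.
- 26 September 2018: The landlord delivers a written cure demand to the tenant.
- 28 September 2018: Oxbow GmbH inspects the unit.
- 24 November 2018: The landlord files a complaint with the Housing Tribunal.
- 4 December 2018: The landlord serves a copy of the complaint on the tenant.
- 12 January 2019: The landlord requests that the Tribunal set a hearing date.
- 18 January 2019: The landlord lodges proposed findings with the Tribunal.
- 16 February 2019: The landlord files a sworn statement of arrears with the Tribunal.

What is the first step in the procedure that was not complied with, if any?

Step 6

(1) due by 12 September 2018 + 5 days = 17 September 2018; 16 September 2018 is within that limit.
(2) permitted from 16 September 2018 + 9 days = 25 September 2018 onward; done 26 September 2018 — permitted.
(3) due by 27 October 2018 + 45 days = 11 December 2018; completed 24 November 2018, before the deadline.
(4) due by 29 November 2018 + 20 days = 19 December 2018; done 4 December 2018 — timely.
(5) the permitted window runs from 4 December 2018 + 12 = 16 December 2018 to 4 December 2018 + 50 = 23 January 2019; done 12 January 2019, which is between those dates.
(6) the permitted window runs from 16 September 2018 + 9 = 25 September 2018 to 16 September 2018 + 120 = 14 January 2019; 18 January 2019 is 4 days past the end of the window.
No need to go further; step 6 was not satisfied.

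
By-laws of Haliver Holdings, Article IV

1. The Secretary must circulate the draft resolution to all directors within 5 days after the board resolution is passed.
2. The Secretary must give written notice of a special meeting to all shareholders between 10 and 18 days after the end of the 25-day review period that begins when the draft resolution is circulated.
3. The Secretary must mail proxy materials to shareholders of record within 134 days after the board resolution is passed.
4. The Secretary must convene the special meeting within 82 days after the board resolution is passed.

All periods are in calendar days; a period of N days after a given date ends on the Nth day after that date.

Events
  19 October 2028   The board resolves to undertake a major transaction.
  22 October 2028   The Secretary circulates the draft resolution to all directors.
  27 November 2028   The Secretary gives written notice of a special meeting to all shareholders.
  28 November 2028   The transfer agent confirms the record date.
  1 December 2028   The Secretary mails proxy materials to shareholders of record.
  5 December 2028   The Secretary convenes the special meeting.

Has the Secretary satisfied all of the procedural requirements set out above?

Yes

(1) due by 19 October 2028 + 5 days = 24 October 2028; done 22 October 2028 — timely.
(2) the permitted window runs from 16 November 2028 + 10 = 26 November 2028 to 16 November 2028 + 18 = 4 December 2028; done 27 November 2028, which is between those dates.
(3) due by 19 October 2028 + 134 days = 2 March 2029; completed 1 December 2028, before the deadline.
(4) due by 19 October 2028 + 82 days = 9 January 2029; done 5 December 2028 — timely.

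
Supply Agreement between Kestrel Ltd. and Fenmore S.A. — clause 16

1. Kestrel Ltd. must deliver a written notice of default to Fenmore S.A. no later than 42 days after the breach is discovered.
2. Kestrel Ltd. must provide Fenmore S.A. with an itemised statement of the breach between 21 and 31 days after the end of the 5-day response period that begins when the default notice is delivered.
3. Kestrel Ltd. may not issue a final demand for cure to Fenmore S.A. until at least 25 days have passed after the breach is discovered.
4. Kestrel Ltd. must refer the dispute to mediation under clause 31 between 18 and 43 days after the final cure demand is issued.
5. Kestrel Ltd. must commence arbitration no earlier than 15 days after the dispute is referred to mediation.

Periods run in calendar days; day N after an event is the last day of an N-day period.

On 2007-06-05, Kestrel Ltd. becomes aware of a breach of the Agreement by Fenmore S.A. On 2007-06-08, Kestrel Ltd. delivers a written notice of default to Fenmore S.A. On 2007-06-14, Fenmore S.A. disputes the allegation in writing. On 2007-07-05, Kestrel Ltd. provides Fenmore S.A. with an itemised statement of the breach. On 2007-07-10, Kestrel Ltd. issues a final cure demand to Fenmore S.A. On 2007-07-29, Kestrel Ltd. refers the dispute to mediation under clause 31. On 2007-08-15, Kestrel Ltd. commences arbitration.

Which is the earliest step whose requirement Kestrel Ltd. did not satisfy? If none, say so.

Step 1 — counting 42 days from 2007-06-05 (when the breach is discovered) gives a deadline of 2007-07-17; completed 2007-06-08, before the deadline.
Step 2 — 21 and 31 days from 2007-06-13 (end of the 5-day response period, which began when the default notice is delivered on 2007-06-08) are 2007-07-04 and 2007-07-14 respectively; 2007-07-05 falls inside that range.
Step 3 — must wait 25 days from 2007-06-05 (when the breach is discovered), so not before 2007-06-30; done 2007-07-10 — permitted.
Step 4 — 18 and 43 days from 2007-07-10 (when the final cure demand is issued) are 2007-07-28 and 2007-08-22 respectively; done 2007-07-29 — within the window.
Step 5 — must wait 15 days from 2007-07-29 (when the dispute is referred to mediation), so not before 2007-08-13; done 2007-08-15 — permitted.

None — every step was satisfied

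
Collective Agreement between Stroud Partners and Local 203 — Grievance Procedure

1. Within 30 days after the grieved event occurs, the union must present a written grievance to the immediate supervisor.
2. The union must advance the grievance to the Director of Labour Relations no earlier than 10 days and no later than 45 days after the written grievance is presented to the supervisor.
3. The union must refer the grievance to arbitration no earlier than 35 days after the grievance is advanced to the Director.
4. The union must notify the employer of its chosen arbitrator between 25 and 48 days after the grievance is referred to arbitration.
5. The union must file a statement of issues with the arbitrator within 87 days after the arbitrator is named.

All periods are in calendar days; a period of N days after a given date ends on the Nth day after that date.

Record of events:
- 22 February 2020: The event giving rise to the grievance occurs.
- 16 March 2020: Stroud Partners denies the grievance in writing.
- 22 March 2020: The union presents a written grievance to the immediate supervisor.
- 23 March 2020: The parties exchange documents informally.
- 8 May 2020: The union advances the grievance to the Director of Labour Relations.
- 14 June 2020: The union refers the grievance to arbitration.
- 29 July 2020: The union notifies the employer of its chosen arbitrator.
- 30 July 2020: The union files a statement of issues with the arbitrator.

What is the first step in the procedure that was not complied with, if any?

Step 2

Step 1 — counting 30 days from 22 February 2020 (when the grieved event occurs) gives a deadline of 23 March 2020; done 22 March 2020 — timely.
Step 2 — 10 and 45 days from 22 March 2020 (when the written grievance is presented to the supervisor) are 1 April 2020 and 6 May 2020 respectively; done 8 May 2020 — 2 days after the window closed.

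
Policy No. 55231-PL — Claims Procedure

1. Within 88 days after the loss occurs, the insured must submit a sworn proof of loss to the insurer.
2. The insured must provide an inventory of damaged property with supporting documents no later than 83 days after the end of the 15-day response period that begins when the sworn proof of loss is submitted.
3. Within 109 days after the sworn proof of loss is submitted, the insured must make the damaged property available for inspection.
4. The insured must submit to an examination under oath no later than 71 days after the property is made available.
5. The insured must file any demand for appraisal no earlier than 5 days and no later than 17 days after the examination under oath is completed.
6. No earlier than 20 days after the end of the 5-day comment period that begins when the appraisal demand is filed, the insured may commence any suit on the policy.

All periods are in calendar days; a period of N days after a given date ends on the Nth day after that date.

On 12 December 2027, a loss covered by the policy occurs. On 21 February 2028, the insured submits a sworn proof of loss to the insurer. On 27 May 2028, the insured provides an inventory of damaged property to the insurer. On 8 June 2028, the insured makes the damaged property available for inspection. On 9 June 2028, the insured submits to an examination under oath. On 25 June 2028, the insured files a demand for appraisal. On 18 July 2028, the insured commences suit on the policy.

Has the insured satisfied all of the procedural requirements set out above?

No

Step 1 — counting 88 days from 12 December 2027 (when the loss occurs) gives a deadline of 9 March 2028; done 21 February 2028 — timely.
Step 2 — counting 83 days from 7 March 2028 (end of the 15-day response period, which began when the sworn proof of loss is submitted on 21 February 2028) gives a deadline of 29 May 2028; completed 27 May 2028, before the deadline.
Step 3 — counting 109 days from 21 February 2028 (when the sworn proof of loss is submitted) gives a deadline of 9 June 2028; 8 June 2028 is within that limit.
Step 4 — counting 71 days from 8 June 2028 (when the property is made available) gives a deadline of 18 August 2028; done 9 June 2028 — timely.
Step 5 — 5 and 17 days from 9 June 2028 (when the examination under oath is completed) are 14 June 2028 and 26 June 2028 respectively; done 25 June 2028, which is between those dates.
Step 6 — must wait 20 days from 30 June 2028 (end of the 5-day comment period, which began when the appraisal demand is filed on 25 June 2028), so not before 20 July 2028; acted on 18 July 2028, 2 days prematurely.
The analysis stops there.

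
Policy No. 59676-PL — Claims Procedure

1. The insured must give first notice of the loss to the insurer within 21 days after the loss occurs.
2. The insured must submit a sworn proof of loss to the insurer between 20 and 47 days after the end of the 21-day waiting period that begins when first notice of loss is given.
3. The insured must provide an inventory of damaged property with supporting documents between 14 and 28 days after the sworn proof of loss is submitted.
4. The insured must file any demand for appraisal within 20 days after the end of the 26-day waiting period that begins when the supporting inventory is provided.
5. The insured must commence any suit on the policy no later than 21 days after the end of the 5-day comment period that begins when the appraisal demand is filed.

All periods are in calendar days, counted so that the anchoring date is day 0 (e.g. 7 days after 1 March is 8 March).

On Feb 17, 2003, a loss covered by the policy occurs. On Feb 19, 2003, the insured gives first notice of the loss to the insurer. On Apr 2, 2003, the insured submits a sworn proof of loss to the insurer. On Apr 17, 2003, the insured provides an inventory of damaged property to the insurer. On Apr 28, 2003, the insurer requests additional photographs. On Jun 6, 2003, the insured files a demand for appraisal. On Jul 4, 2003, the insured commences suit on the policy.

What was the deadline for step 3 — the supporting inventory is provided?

Step 3 runs from Apr 2, 2003, when the sworn proof of loss is submitted. The window is 14–28 days after Apr 2, 2003; it closes on Apr 30, 2003.

Apr 30, 2003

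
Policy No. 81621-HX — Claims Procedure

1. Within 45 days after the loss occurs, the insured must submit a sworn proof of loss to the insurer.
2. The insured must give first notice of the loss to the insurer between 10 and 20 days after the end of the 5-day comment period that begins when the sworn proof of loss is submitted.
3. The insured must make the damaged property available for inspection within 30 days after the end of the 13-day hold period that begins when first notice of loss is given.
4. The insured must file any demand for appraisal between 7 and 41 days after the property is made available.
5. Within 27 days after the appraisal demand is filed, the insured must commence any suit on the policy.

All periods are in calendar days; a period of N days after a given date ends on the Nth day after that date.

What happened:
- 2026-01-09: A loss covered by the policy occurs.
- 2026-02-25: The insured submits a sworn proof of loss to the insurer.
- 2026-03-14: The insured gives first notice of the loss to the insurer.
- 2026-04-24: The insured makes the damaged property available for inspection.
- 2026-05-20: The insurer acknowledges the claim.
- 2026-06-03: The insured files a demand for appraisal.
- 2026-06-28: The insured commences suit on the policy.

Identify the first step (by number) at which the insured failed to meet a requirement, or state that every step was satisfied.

Step 1 — counting 45 days from 2026-01-09 (when the loss occurs) gives a deadline of 2026-02-23; 2026-02-25 misses that deadline by 2 days.

Step 1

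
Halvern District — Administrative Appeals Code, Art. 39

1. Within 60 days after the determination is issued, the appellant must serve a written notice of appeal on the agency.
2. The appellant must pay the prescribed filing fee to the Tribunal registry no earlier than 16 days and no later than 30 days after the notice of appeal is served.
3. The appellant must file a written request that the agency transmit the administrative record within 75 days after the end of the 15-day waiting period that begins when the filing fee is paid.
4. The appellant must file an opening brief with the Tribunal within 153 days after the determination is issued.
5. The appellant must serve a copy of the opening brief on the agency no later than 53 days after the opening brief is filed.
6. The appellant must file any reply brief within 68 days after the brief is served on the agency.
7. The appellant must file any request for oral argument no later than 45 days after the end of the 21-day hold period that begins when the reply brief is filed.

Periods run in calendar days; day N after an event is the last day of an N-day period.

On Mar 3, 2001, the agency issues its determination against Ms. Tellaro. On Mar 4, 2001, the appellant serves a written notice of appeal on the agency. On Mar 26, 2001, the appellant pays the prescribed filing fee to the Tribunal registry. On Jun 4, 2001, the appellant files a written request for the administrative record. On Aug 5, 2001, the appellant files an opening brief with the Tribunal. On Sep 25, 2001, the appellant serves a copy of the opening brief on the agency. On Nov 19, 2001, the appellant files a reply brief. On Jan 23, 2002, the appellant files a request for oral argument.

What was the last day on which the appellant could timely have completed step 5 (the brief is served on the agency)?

Sep 27, 2001

Step 5 runs from Aug 5, 2001, when the opening brief is filed. 53 days after Aug 5, 2001 is Sep 27, 2001.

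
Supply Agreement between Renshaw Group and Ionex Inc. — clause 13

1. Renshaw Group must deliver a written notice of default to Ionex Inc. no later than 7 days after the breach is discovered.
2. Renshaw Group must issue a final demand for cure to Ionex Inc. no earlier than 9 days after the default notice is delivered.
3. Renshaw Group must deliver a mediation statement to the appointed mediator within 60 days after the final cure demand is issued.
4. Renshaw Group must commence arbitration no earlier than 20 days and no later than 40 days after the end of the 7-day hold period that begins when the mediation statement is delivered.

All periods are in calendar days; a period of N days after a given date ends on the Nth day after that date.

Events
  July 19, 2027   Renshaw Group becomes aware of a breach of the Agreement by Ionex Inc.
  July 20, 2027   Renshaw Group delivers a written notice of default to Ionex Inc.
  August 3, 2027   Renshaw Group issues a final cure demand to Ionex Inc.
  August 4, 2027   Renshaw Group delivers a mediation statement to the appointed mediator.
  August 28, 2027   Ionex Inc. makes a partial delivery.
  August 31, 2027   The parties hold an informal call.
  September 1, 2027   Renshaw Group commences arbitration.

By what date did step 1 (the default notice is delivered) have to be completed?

Step 1 runs from July 19, 2027, when the breach is discovered. 7 days after July 19, 2027 is July 26, 2027.

July 26, 2027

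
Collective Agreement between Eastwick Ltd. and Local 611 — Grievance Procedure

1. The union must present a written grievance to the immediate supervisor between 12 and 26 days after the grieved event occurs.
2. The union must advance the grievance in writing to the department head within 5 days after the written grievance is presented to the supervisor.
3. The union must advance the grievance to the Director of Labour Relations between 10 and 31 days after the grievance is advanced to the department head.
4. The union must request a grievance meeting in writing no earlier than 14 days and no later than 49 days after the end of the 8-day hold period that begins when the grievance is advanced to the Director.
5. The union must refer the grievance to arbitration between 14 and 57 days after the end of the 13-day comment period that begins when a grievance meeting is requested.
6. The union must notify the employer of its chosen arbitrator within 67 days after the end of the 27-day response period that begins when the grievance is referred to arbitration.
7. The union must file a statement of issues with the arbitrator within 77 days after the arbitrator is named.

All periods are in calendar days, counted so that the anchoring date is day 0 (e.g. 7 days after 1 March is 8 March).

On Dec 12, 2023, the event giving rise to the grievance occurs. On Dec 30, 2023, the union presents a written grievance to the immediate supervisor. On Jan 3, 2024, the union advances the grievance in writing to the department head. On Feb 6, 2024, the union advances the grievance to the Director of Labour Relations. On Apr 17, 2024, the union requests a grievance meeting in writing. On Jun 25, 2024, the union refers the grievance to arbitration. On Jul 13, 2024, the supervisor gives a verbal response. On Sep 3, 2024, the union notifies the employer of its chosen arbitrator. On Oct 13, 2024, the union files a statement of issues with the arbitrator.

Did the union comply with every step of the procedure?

No

Step 1 — 12 and 26 days from Dec 12, 2023 (when the grieved event occurs) are Dec 24, 2023 and Jan 7, 2024 respectively; done Dec 30, 2023, which is between those dates.
Step 2 — counting 5 days from Dec 30, 2023 (when the written grievance is presented to the supervisor) gives a deadline of Jan 4, 2024; done Jan 3, 2024 — timely.
Step 3 — 10 and 31 days from Jan 3, 2024 (when the grievance is advanced to the department head) are Jan 13, 2024 and Feb 3, 2024 respectively; Feb 6, 2024 is 3 days past the end of the window.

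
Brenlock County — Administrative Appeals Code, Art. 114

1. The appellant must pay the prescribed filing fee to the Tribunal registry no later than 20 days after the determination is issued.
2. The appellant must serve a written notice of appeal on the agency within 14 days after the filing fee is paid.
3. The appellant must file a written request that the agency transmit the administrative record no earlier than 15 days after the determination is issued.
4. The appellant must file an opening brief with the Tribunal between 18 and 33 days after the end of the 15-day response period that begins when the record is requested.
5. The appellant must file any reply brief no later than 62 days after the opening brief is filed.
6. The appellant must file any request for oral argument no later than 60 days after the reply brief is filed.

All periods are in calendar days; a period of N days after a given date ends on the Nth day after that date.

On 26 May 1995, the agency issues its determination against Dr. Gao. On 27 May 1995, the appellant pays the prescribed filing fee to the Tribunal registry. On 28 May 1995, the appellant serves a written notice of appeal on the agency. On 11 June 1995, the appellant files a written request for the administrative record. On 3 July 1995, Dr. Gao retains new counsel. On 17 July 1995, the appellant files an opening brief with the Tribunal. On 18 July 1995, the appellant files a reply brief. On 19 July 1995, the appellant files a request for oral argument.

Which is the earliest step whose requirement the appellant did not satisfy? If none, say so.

None — every step was satisfied

Step 1 — counting 20 days from 26 May 1995 (when the determination is issued) gives a deadline of 15 June 1995; 27 May 1995 is within that limit.
Step 2 — counting 14 days from 27 May 1995 (when the filing fee is paid) gives a deadline of 10 June 1995; 28 May 1995 is within that limit.
Step 3 — must wait 15 days from 26 May 1995 (when the determination is issued), so not before 10 June 1995; done 11 June 1995 — permitted.
Step 4 — 18 and 33 days from 26 June 1995 (end of the 15-day response period, which began when the record is requested on 11 June 1995) are 14 July 1995 and 29 July 1995 respectively; 17 July 1995 falls inside that range.
Step 5 — counting 62 days from 17 July 1995 (when the opening brief is filed) gives a deadline of 17 September 1995; completed 18 July 1995, before the deadline.
Step 6 — counting 60 days from 18 July 1995 (when the reply brief is filed) gives a deadline of 16 September 1995; completed 19 July 1995, before the deadline.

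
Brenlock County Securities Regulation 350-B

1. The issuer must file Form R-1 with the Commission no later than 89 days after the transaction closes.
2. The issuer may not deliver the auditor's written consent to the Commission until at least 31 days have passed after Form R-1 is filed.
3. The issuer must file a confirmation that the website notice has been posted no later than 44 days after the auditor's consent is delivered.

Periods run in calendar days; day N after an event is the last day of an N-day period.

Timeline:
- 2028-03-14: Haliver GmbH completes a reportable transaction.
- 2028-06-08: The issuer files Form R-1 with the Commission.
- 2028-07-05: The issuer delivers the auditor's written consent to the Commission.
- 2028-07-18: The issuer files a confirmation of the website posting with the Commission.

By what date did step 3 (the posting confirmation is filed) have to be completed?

2028-08-18

Step 3 runs from 2028-07-05, when the auditor's consent is delivered. 44 days after 2028-07-05 is 2028-08-18.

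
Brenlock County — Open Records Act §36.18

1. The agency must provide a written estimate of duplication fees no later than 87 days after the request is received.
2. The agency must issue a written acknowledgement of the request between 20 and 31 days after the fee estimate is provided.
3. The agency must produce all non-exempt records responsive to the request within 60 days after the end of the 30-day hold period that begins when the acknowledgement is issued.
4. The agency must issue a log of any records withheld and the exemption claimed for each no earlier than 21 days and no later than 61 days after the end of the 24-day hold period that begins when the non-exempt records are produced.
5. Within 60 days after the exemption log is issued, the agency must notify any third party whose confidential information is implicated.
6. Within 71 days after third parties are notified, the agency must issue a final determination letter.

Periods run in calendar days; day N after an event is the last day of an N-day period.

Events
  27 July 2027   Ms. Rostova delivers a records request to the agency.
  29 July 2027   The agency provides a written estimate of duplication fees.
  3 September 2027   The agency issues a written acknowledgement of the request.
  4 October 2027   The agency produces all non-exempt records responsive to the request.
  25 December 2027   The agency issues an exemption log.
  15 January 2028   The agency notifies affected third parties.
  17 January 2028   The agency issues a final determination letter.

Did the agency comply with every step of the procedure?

(1) due by 27 July 2027 + 87 days = 22 October 2027; completed 29 July 2027, before the deadline.
(2) the permitted window runs from 29 July 2027 + 20 = 18 August 2027 to 29 July 2027 + 31 = 29 August 2027; done 3 September 2027 — 5 days after the window closed.

No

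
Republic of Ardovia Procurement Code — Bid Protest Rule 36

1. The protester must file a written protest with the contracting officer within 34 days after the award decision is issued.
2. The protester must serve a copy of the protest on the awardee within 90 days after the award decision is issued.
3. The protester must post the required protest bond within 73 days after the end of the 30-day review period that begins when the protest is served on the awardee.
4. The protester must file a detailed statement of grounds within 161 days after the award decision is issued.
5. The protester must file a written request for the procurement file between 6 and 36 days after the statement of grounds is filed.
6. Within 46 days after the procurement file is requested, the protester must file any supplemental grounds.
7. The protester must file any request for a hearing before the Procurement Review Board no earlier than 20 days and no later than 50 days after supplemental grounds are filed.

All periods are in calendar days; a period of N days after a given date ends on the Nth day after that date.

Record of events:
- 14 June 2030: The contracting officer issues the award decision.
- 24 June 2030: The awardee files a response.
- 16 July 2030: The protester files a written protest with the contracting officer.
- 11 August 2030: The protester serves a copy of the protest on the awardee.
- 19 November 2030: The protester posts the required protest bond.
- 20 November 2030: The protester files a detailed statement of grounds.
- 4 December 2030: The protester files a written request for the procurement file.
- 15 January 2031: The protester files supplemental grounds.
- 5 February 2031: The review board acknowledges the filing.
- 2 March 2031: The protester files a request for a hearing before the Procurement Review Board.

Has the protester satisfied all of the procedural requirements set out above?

Yes

Step 1: 34 days after 14 June 2030 (when the award decision is issued) is 18 July 2030; done 16 July 2030 — timely.
Step 2: 90 days after 14 June 2030 (when the award decision is issued) is 12 September 2030; completed 11 August 2030, before the deadline.
Step 3: 73 days after 10 September 2030 (end of the 30-day review period, which began when the protest is served on the awardee on 11 August 2030) is 22 November 2030; completed 19 November 2030, before the deadline.
Step 4: 161 days after 14 June 2030 (when the award decision is issued) is 22 November 2030; done 20 November 2030 — timely.
Step 5: the window is 6–36 days after 20 November 2030 (when the statement of grounds is filed), so 26 November 2030 through 26 December 2030; done 4 December 2030, which is between those dates.
Step 6: 46 days after 4 December 2030 (when the procurement file is requested) is 19 January 2031; 15 January 2031 is within that limit.
Step 7: the window is 20–50 days after 15 January 2031 (when supplemental grounds are filed), so 4 February 2031 through 6 March 2031; done 2 March 2031 — within the window.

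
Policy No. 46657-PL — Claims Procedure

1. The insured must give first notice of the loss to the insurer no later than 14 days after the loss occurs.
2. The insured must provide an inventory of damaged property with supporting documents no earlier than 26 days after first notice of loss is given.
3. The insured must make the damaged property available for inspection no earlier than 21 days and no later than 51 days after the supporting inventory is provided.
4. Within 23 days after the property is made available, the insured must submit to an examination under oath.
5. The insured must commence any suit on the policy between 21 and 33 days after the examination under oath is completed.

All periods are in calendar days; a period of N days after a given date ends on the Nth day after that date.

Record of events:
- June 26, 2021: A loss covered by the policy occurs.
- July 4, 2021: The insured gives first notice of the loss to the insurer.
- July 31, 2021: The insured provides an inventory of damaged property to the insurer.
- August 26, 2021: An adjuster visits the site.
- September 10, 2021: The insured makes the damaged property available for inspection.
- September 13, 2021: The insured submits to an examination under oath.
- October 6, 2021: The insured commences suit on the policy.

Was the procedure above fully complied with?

Yes

Step 1 — counting 14 days from June 26, 2021 (when the loss occurs) gives a deadline of July 10, 2021; completed July 4, 2021, before the deadline.
Step 2 — must wait 26 days from July 4, 2021 (when first notice of loss is given), so not before July 30, 2021; July 31, 2021 is on or after that date.
Step 3 — 21 and 51 days from July 31, 2021 (when the supporting inventory is provided) are August 21, 2021 and September 20, 2021 respectively; September 10, 2021 falls inside that range.
Step 4 — counting 23 days from September 10, 2021 (when the property is made available) gives a deadline of October 3, 2021; done September 13, 2021 — timely.
Step 5 — 21 and 33 days from September 13, 2021 (when the examination under oath is completed) are October 4, 2021 and October 16, 2021 respectively; done October 6, 2021, which is between those dates.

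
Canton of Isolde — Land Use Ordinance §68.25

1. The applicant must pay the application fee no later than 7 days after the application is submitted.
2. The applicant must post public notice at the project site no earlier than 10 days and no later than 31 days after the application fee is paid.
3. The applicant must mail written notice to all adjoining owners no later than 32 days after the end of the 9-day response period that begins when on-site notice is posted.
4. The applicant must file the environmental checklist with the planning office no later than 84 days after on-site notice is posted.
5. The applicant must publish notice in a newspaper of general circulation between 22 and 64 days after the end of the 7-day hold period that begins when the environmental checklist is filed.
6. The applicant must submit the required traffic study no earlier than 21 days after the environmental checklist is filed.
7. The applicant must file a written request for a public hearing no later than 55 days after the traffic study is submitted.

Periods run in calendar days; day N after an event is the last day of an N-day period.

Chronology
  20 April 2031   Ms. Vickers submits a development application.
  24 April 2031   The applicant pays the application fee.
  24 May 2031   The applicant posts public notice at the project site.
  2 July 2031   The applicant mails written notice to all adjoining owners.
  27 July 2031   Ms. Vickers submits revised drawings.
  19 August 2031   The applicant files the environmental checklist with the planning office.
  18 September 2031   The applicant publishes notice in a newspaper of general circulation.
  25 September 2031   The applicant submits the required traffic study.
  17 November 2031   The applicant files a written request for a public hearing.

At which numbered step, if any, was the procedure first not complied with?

Step 4

(1) due by 20 April 2031 + 7 days = 27 April 2031; 24 April 2031 is within that limit.
(2) the permitted window runs from 24 April 2031 + 10 = 4 May 2031 to 24 April 2031 + 31 = 25 May 2031; done 24 May 2031, which is between those dates.
(3) due by 2 June 2031 + 32 days = 4 July 2031; 2 July 2031 is within that limit.
(4) due by 24 May 2031 + 84 days = 16 August 2031; not done until 19 August 2031, 3 days after the deadline.
That is the first point of non-compliance.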